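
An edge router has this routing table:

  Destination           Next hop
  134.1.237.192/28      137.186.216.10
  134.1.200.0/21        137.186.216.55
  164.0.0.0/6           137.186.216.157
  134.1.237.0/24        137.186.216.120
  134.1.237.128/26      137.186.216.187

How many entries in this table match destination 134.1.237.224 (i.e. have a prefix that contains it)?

Prefixes containing 134.1.237.224:
  134.1.237.0/24 (134.1.237.0 - 134.1.237.255)
Total matching entries: 1.

1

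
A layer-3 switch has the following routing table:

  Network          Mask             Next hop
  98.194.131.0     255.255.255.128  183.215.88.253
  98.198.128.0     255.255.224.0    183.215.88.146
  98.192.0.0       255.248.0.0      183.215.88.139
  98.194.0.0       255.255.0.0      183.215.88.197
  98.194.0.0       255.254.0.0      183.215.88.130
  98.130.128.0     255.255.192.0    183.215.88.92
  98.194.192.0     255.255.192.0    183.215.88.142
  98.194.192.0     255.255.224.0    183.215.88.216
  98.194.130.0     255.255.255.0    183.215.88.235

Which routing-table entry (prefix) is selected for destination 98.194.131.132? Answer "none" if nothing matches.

Entries matching 98.194.131.132:
  98.192.0.0/13 (98.192.0.0 - 98.199.255.255)
  98.194.0.0/15 (98.194.0.0 - 98.195.255.255)
  98.194.0.0/16 (98.194.0.0 - 98.194.255.255)
Most specific is 98.194.0.0/16.

98.194.0.0/16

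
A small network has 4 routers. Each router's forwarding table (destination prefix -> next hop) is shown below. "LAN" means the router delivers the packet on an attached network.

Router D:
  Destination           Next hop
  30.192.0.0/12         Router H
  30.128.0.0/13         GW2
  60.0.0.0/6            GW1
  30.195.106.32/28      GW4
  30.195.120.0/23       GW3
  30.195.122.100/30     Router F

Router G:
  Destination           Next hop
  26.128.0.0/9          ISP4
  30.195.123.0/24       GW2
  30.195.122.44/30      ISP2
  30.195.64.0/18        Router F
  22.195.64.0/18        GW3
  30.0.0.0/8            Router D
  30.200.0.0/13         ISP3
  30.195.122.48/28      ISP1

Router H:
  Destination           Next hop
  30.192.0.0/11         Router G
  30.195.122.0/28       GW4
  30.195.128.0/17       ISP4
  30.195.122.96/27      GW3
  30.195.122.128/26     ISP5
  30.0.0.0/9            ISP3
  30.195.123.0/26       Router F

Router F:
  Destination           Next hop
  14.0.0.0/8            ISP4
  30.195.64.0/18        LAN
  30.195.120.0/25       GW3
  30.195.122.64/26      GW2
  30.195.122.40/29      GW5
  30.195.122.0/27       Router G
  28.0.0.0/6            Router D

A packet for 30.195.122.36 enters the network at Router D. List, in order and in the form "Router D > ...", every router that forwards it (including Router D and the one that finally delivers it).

Router D > Router H > Router G > Router F

At Router D: longest match for 30.195.122.36 is 30.192.0.0/12 -> Router H
At Router H: longest match for 30.195.122.36 is 30.192.0.0/11 -> Router G
At Router G: longest match for 30.195.122.36 is 30.195.64.0/18 -> Router F
At Router F: longest match for 30.195.122.36 is 30.195.64.0/18 -> LAN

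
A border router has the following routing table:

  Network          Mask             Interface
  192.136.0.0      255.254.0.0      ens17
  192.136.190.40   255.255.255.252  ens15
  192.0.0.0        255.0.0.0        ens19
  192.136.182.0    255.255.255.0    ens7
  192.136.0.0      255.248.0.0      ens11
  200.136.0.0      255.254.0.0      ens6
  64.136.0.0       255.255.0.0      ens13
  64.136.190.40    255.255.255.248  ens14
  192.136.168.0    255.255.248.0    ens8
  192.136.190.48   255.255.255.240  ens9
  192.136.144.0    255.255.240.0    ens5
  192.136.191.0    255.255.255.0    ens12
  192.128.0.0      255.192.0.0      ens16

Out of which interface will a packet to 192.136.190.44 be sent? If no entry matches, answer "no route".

Routes whose prefix contains 192.136.190.44:
  192.0.0.0/8 (192.0.0.0 - 192.255.255.255) -> ens19
  192.128.0.0/10 (192.128.0.0 - 192.191.255.255) -> ens16
  192.136.0.0/13 (192.136.0.0 - 192.143.255.255) -> ens11
  192.136.0.0/15 (192.136.0.0 - 192.137.255.255) -> ens17
More-specific entries that do NOT match:
  192.136.190.40/30 (192.136.190.40 - 192.136.190.43) does not contain 192.136.190.44
  64.136.190.40/29 (64.136.190.40 - 64.136.190.47) does not contain 192.136.190.44
  192.136.190.48/28 (192.136.190.48 - 192.136.190.63) does not contain 192.136.190.44
  192.136.182.0/24 (192.136.182.0 - 192.136.182.255) does not contain 192.136.190.44
  192.136.191.0/24 (192.136.191.0 - 192.136.191.255) does not contain 192.136.190.44
  192.136.168.0/21 (192.136.168.0 - 192.136.175.255) does not contain 192.136.190.44
  192.136.144.0/20 (192.136.144.0 - 192.136.159.255) does not contain 192.136.190.44
  64.136.0.0/16 (64.136.0.0 - 64.136.255.255) does not contain 192.136.190.44
Longest matching prefix is /15 -> interface ens17.

ens17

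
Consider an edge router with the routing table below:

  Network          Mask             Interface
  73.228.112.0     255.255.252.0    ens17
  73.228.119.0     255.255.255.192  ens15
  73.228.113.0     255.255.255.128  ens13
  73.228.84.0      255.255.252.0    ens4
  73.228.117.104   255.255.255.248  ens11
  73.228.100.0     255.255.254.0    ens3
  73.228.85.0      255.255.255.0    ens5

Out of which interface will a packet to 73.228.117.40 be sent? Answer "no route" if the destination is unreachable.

no route

No entry's prefix contains 73.228.117.40; there is no default route.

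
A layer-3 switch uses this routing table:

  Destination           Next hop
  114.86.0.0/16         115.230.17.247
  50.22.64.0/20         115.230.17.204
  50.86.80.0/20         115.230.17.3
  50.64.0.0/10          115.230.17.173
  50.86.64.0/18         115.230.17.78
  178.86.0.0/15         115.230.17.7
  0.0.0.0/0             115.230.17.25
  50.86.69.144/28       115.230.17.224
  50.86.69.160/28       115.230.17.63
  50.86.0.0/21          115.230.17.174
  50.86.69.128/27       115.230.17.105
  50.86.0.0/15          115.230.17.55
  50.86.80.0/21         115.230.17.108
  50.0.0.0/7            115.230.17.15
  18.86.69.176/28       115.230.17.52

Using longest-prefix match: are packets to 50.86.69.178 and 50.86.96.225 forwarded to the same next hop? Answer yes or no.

yes

50.86.69.178: longest match 50.86.64.0/18 -> 115.230.17.78
50.86.96.225: longest match 50.86.64.0/18 -> 115.230.17.78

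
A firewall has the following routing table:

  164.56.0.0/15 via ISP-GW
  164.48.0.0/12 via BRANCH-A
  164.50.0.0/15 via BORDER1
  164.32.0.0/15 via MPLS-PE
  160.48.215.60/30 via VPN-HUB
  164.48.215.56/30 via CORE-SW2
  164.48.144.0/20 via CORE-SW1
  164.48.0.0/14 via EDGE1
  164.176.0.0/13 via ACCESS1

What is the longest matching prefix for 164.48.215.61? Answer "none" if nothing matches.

Entries matching 164.48.215.61:
  164.48.0.0/12 (164.48.0.0 - 164.63.255.255)
  164.48.0.0/14 (164.48.0.0 - 164.51.255.255)
Most specific is 164.48.0.0/14.

164.48.0.0/14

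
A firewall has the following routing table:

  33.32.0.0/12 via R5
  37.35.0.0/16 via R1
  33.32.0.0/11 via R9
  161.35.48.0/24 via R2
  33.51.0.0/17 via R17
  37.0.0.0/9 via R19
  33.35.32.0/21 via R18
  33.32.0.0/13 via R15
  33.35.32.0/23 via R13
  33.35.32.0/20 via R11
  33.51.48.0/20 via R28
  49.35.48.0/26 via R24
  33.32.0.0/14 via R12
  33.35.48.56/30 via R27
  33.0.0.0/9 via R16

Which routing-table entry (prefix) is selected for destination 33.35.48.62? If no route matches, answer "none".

Entries matching 33.35.48.62:
  33.0.0.0/9 (33.0.0.0 - 33.127.255.255)
  33.32.0.0/11 (33.32.0.0 - 33.63.255.255)
  33.32.0.0/12 (33.32.0.0 - 33.47.255.255)
  33.32.0.0/13 (33.32.0.0 - 33.39.255.255)
  33.32.0.0/14 (33.32.0.0 - 33.35.255.255)
Most specific is 33.32.0.0/14.

33.32.0.0/14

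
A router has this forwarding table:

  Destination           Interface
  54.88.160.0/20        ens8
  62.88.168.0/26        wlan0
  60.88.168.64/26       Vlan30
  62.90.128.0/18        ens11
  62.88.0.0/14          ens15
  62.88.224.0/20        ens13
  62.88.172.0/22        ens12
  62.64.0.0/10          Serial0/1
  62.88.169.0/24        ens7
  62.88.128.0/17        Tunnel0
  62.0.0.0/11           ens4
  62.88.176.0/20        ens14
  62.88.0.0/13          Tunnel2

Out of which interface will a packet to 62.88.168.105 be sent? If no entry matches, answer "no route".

Tunnel0

Routes whose prefix contains 62.88.168.105:
  62.64.0.0/10 (62.64.0.0 - 62.127.255.255) -> Serial0/1
  62.88.0.0/13 (62.88.0.0 - 62.95.255.255) -> Tunnel2
  62.88.0.0/14 (62.88.0.0 - 62.91.255.255) -> ens15
  62.88.128.0/17 (62.88.128.0 - 62.88.255.255) -> Tunnel0
More-specific entries that do NOT match:
  62.88.168.0/26 (62.88.168.0 - 62.88.168.63) does not contain 62.88.168.105
  60.88.168.64/26 (60.88.168.64 - 60.88.168.127) does not contain 62.88.168.105
  62.88.169.0/24 (62.88.169.0 - 62.88.169.255) does not contain 62.88.168.105
  62.88.172.0/22 (62.88.172.0 - 62.88.175.255) does not contain 62.88.168.105
  54.88.160.0/20 (54.88.160.0 - 54.88.175.255) does not contain 62.88.168.105
  62.88.224.0/20 (62.88.224.0 - 62.88.239.255) does not contain 62.88.168.105
  62.88.176.0/20 (62.88.176.0 - 62.88.191.255) does not contain 62.88.168.105
  62.90.128.0/18 (62.90.128.0 - 62.90.191.255) does not contain 62.88.168.105
Longest matching prefix is /17 -> interface Tunnel0.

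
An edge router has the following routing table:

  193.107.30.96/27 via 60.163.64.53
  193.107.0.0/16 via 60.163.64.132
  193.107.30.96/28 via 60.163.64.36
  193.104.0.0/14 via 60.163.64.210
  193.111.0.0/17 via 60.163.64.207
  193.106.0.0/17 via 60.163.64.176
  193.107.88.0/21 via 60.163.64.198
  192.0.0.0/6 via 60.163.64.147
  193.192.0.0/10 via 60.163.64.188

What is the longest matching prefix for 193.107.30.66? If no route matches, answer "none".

Entries matching 193.107.30.66:
  192.0.0.0/6 (192.0.0.0 - 195.255.255.255)
  193.104.0.0/14 (193.104.0.0 - 193.107.255.255)
  193.107.0.0/16 (193.107.0.0 - 193.107.255.255)
Most specific is 193.107.0.0/16.

193.107.0.0/16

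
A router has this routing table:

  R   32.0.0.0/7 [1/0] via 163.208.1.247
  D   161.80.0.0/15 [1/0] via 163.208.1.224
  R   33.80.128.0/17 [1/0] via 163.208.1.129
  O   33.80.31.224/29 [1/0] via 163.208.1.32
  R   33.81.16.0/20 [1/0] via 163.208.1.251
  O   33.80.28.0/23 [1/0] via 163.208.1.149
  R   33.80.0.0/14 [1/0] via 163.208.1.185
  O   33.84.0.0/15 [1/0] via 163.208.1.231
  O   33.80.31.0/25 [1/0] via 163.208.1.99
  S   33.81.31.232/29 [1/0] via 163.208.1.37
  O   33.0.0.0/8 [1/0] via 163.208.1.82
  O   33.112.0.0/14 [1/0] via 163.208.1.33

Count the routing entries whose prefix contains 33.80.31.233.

Prefixes containing 33.80.31.233:
  32.0.0.0/7 (32.0.0.0 - 33.255.255.255)
  33.0.0.0/8 (33.0.0.0 - 33.255.255.255)
  33.80.0.0/14 (33.80.0.0 - 33.83.255.255)
Total matching entries: 3.

3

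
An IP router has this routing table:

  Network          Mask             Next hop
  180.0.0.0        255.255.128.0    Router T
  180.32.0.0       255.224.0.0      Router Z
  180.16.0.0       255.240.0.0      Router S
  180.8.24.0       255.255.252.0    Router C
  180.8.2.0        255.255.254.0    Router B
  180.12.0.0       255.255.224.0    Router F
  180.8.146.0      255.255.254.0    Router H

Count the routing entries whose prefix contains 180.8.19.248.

0

No listed prefix contains 180.8.19.248.
Total matching entries: 0.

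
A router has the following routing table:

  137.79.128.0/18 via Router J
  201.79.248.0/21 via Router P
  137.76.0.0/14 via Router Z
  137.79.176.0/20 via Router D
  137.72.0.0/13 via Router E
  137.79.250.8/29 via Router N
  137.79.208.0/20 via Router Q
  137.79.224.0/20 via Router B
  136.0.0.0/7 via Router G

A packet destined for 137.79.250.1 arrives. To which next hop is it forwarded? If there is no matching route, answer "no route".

Routes whose prefix contains 137.79.250.1:
  136.0.0.0/7 (136.0.0.0 - 137.255.255.255) -> Router G
  137.72.0.0/13 (137.72.0.0 - 137.79.255.255) -> Router E
  137.76.0.0/14 (137.76.0.0 - 137.79.255.255) -> Router Z
More-specific entries that do NOT match:
  137.79.250.8/29 (137.79.250.8 - 137.79.250.15) does not contain 137.79.250.1
  201.79.248.0/21 (201.79.248.0 - 201.79.255.255) does not contain 137.79.250.1
  137.79.176.0/20 (137.79.176.0 - 137.79.191.255) does not contain 137.79.250.1
  137.79.208.0/20 (137.79.208.0 - 137.79.223.255) does not contain 137.79.250.1
  137.79.224.0/20 (137.79.224.0 - 137.79.239.255) does not contain 137.79.250.1
  137.79.128.0/18 (137.79.128.0 - 137.79.191.255) does not contain 137.79.250.1
Longest matching prefix is /14 -> next hop Router Z.

Router Z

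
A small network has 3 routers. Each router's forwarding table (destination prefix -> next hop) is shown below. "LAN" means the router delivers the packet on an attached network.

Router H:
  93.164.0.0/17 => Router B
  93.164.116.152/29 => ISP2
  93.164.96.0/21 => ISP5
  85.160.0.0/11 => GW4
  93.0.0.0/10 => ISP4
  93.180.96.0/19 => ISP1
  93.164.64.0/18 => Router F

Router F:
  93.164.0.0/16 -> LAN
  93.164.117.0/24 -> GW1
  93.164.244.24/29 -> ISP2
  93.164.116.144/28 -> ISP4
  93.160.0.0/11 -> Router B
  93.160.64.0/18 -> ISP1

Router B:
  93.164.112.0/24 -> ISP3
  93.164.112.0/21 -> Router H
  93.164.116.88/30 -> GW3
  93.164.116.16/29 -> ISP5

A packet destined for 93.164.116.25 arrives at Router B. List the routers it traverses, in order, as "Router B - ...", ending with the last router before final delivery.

Router B - Router H - Router F

At Router B: longest match for 93.164.116.25 is 93.164.112.0/21 -> Router H
At Router H: longest match for 93.164.116.25 is 93.164.64.0/18 -> Router F
At Router F: longest match for 93.164.116.25 is 93.164.0.0/16 -> LAN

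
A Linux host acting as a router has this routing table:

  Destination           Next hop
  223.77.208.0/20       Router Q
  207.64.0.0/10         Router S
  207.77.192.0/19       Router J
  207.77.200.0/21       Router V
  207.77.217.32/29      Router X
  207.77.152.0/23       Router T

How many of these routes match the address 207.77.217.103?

2

Prefixes containing 207.77.217.103:
  207.64.0.0/10 (207.64.0.0 - 207.127.255.255)
  207.77.192.0/19 (207.77.192.0 - 207.77.223.255)
Total matching entries: 2.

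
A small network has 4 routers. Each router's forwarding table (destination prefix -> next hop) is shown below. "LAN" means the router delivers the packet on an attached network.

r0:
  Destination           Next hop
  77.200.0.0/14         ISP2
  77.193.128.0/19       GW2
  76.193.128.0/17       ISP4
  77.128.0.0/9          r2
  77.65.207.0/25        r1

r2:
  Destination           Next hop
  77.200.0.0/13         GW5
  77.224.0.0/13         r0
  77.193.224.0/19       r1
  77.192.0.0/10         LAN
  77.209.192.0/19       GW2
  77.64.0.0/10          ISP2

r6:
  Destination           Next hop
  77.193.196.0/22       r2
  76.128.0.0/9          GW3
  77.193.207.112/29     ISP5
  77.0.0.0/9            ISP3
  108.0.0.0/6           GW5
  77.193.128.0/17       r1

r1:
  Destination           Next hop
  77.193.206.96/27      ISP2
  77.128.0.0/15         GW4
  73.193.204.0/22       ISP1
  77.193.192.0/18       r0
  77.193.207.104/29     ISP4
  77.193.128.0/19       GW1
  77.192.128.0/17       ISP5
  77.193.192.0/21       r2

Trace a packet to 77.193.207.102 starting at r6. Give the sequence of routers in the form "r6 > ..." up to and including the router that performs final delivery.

r6 > r1 > r0 > r2

At r6: longest match for 77.193.207.102 is 77.193.128.0/17 -> r1
At r1: longest match for 77.193.207.102 is 77.193.192.0/18 -> r0
At r0: longest match for 77.193.207.102 is 77.128.0.0/9 -> r2
At r2: longest match for 77.193.207.102 is 77.192.0.0/10 -> LAN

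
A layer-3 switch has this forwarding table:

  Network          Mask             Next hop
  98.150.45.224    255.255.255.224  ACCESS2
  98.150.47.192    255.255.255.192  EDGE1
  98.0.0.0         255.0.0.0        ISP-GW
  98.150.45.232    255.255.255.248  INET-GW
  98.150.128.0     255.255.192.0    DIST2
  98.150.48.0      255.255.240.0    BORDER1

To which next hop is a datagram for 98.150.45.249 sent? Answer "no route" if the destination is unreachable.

Routes whose prefix contains 98.150.45.249:
  98.0.0.0/8 (98.0.0.0 - 98.255.255.255) -> ISP-GW
  98.150.45.224/27 (98.150.45.224 - 98.150.45.255) -> ACCESS2
More-specific entries that do NOT match:
  98.150.45.232/29 (98.150.45.232 - 98.150.45.239) does not contain 98.150.45.249
Longest matching prefix is /27 -> next hop ACCESS2.

ACCESS2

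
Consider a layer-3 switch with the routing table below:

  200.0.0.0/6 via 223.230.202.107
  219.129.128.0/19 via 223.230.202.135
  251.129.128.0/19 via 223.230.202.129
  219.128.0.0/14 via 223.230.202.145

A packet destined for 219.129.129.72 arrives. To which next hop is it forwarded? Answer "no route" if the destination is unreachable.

223.230.202.135

Routes whose prefix contains 219.129.129.72:
  219.128.0.0/14 (219.128.0.0 - 219.131.255.255) -> 223.230.202.145
  219.129.128.0/19 (219.129.128.0 - 219.129.159.255) -> 223.230.202.135
Longest matching prefix is /19 -> next hop 223.230.202.135.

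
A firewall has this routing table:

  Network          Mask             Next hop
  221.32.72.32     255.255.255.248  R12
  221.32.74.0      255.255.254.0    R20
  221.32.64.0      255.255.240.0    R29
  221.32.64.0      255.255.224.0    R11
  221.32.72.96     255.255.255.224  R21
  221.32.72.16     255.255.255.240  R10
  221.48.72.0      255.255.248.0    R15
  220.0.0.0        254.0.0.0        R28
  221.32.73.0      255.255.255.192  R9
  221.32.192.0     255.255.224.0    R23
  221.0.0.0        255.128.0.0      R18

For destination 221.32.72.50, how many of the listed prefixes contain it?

4

Prefixes containing 221.32.72.50:
  220.0.0.0/7 (220.0.0.0 - 221.255.255.255)
  221.0.0.0/9 (221.0.0.0 - 221.127.255.255)
  221.32.64.0/19 (221.32.64.0 - 221.32.95.255)
  221.32.64.0/20 (221.32.64.0 - 221.32.79.255)
Total matching entries: 4.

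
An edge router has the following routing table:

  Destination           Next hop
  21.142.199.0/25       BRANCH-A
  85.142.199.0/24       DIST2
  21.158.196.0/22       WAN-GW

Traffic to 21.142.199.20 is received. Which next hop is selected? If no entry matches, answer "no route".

Routes whose prefix contains 21.142.199.20:
  21.142.199.0/25 (21.142.199.0 - 21.142.199.127) -> BRANCH-A
Longest matching prefix is /25 -> next hop BRANCH-A.

BRANCH-A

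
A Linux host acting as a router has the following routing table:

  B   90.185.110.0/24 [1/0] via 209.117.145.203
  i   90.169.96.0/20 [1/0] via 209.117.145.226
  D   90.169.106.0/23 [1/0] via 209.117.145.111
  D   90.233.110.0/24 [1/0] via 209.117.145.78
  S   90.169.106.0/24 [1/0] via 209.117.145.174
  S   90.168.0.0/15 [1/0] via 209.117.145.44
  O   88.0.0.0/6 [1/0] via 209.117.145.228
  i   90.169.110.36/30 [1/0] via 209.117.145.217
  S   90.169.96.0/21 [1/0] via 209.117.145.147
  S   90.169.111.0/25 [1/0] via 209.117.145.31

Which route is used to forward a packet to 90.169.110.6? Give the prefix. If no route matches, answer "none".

90.169.96.0/20

Entries matching 90.169.110.6:
  88.0.0.0/6 (88.0.0.0 - 91.255.255.255)
  90.168.0.0/15 (90.168.0.0 - 90.169.255.255)
  90.169.96.0/20 (90.169.96.0 - 90.169.111.255)
Most specific is 90.169.96.0/20.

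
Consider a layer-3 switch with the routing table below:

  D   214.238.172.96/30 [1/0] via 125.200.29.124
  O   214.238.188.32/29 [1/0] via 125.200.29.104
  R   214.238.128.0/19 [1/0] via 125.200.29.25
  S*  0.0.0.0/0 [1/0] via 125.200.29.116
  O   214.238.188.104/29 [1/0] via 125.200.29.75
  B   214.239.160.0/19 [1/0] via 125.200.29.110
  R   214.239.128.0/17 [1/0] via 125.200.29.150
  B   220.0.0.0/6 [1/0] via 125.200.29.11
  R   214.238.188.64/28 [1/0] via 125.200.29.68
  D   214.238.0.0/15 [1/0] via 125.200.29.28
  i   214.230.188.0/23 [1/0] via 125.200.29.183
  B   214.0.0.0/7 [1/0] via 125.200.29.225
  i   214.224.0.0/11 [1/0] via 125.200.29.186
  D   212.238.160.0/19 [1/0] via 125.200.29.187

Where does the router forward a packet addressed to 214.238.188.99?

125.200.29.28

Routes whose prefix contains 214.238.188.99:
  0.0.0.0/0 (default, matches everything) -> 125.200.29.116
  214.0.0.0/7 (214.0.0.0 - 215.255.255.255) -> 125.200.29.225
  214.224.0.0/11 (214.224.0.0 - 214.255.255.255) -> 125.200.29.186
  214.238.0.0/15 (214.238.0.0 - 214.239.255.255) -> 125.200.29.28
More-specific entries that do NOT match:
  214.238.172.96/30 (214.238.172.96 - 214.238.172.99) does not contain 214.238.188.99
  214.238.188.32/29 (214.238.188.32 - 214.238.188.39) does not contain 214.238.188.99
  214.238.188.104/29 (214.238.188.104 - 214.238.188.111) does not contain 214.238.188.99
  214.238.188.64/28 (214.238.188.64 - 214.238.188.79) does not contain 214.238.188.99
  214.230.188.0/23 (214.230.188.0 - 214.230.189.255) does not contain 214.238.188.99
  214.238.128.0/19 (214.238.128.0 - 214.238.159.255) does not contain 214.238.188.99
  214.239.160.0/19 (214.239.160.0 - 214.239.191.255) does not contain 214.238.188.99
  212.238.160.0/19 (212.238.160.0 - 212.238.191.255) does not contain 214.238.188.99
  214.239.128.0/17 (214.239.128.0 - 214.239.255.255) does not contain 214.238.188.99
Longest matching prefix is /15 -> next hop 125.200.29.28.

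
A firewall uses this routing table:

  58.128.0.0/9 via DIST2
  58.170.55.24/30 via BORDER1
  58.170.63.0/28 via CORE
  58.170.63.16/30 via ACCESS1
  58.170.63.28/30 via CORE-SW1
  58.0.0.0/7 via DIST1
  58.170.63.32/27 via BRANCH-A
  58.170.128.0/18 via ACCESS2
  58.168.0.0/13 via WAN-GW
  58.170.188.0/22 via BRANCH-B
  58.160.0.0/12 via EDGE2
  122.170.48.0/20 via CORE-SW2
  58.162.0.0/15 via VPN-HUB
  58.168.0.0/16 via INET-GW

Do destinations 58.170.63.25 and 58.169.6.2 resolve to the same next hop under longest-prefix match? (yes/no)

yes

58.170.63.25: longest match 58.168.0.0/13 -> WAN-GW
58.169.6.2: longest match 58.168.0.0/13 -> WAN-GW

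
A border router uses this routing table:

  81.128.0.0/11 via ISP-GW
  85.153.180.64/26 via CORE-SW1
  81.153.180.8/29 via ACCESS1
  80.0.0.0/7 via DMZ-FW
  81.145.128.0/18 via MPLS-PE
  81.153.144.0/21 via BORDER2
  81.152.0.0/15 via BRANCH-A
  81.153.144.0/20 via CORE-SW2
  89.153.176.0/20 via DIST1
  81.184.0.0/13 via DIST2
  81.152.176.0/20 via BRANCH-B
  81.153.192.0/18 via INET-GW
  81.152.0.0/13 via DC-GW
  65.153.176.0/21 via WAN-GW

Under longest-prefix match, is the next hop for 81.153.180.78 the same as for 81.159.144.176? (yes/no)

no

81.153.180.78: longest match 81.152.0.0/15 -> BRANCH-A
81.159.144.176: longest match 81.152.0.0/13 -> DC-GW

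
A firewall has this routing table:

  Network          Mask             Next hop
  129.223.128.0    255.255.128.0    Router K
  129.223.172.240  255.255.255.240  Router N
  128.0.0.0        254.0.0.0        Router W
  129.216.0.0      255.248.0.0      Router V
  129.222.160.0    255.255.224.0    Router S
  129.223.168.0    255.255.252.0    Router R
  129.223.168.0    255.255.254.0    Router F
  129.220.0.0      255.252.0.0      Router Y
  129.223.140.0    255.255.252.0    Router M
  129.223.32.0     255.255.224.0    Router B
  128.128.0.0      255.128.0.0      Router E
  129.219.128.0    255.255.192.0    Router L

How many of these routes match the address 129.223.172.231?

4

Prefixes containing 129.223.172.231:
  128.0.0.0/7 (128.0.0.0 - 129.255.255.255)
  129.216.0.0/13 (129.216.0.0 - 129.223.255.255)
  129.220.0.0/14 (129.220.0.0 - 129.223.255.255)
  129.223.128.0/17 (129.223.128.0 - 129.223.255.255)
Total matching entries: 4.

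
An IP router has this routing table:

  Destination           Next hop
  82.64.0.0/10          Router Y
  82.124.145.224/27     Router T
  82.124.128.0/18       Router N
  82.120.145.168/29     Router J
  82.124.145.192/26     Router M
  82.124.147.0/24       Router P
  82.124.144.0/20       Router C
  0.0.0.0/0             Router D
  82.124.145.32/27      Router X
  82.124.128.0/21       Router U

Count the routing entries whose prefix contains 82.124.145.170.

Prefixes containing 82.124.145.170:
  0.0.0.0/0 (default, matches everything)
  82.64.0.0/10 (82.64.0.0 - 82.127.255.255)
  82.124.128.0/18 (82.124.128.0 - 82.124.191.255)
  82.124.144.0/20 (82.124.144.0 - 82.124.159.255)
Total matching entries: 4.

4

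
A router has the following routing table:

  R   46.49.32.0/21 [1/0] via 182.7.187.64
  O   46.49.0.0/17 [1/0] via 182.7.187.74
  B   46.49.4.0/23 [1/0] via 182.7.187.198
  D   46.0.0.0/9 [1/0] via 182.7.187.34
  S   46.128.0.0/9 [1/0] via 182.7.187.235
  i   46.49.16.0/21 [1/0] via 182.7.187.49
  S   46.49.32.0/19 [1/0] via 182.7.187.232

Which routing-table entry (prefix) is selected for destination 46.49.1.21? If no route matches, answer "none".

46.49.0.0/17

Entries matching 46.49.1.21:
  46.0.0.0/9 (46.0.0.0 - 46.127.255.255)
  46.49.0.0/17 (46.49.0.0 - 46.49.127.255)
Most specific is 46.49.0.0/17.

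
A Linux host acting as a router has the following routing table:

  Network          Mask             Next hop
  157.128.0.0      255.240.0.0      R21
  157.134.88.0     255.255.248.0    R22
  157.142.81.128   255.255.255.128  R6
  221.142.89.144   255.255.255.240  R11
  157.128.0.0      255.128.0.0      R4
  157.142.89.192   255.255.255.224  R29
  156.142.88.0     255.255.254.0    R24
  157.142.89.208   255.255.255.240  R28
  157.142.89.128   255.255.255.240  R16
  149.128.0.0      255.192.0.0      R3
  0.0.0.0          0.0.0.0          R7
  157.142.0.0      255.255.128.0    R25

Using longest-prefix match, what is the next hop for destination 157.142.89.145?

Routes whose prefix contains 157.142.89.145:
  0.0.0.0/0 (default, matches everything) -> R7
  157.128.0.0/9 (157.128.0.0 - 157.255.255.255) -> R4
  157.128.0.0/12 (157.128.0.0 - 157.143.255.255) -> R21
  157.142.0.0/17 (157.142.0.0 - 157.142.127.255) -> R25
More-specific entries that do NOT match:
  221.142.89.144/28 (221.142.89.144 - 221.142.89.159) does not contain 157.142.89.145
  157.142.89.208/28 (157.142.89.208 - 157.142.89.223) does not contain 157.142.89.145
  157.142.89.128/28 (157.142.89.128 - 157.142.89.143) does not contain 157.142.89.145
  157.142.89.192/27 (157.142.89.192 - 157.142.89.223) does not contain 157.142.89.145
  157.142.81.128/25 (157.142.81.128 - 157.142.81.255) does not contain 157.142.89.145
  156.142.88.0/23 (156.142.88.0 - 156.142.89.255) does not contain 157.142.89.145
  157.134.88.0/21 (157.134.88.0 - 157.134.95.255) does not contain 157.142.89.145
Longest matching prefix is /17 -> next hop R25.

R25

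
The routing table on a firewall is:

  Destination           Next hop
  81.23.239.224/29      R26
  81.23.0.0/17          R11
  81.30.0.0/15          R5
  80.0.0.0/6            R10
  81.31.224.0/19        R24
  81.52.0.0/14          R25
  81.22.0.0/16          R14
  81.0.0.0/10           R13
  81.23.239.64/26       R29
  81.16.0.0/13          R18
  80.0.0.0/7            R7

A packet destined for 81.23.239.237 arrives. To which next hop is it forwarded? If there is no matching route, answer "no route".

R18

Routes whose prefix contains 81.23.239.237:
  80.0.0.0/6 (80.0.0.0 - 83.255.255.255) -> R10
  80.0.0.0/7 (80.0.0.0 - 81.255.255.255) -> R7
  81.0.0.0/10 (81.0.0.0 - 81.63.255.255) -> R13
  81.16.0.0/13 (81.16.0.0 - 81.23.255.255) -> R18
More-specific entries that do NOT match:
  81.23.239.224/29 (81.23.239.224 - 81.23.239.231) does not contain 81.23.239.237
  81.23.239.64/26 (81.23.239.64 - 81.23.239.127) does not contain 81.23.239.237
  81.31.224.0/19 (81.31.224.0 - 81.31.255.255) does not contain 81.23.239.237
  81.23.0.0/17 (81.23.0.0 - 81.23.127.255) does not contain 81.23.239.237
  81.22.0.0/16 (81.22.0.0 - 81.22.255.255) does not contain 81.23.239.237
  81.30.0.0/15 (81.30.0.0 - 81.31.255.255) does not contain 81.23.239.237
  81.52.0.0/14 (81.52.0.0 - 81.55.255.255) does not contain 81.23.239.237
Longest matching prefix is /13 -> next hop R18.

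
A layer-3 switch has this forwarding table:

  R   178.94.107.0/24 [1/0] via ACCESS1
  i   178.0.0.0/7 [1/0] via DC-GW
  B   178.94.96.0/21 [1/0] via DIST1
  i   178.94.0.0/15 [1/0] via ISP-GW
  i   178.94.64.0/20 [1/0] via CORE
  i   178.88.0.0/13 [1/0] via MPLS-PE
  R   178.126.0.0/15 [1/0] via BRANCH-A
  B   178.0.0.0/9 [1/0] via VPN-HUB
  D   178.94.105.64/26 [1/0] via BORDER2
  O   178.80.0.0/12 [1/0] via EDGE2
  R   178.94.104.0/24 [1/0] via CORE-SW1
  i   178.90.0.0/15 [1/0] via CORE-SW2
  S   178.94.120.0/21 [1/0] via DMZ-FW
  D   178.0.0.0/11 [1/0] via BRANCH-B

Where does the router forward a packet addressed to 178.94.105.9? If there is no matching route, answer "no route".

ISP-GW

Routes whose prefix contains 178.94.105.9:
  178.0.0.0/7 (178.0.0.0 - 179.255.255.255) -> DC-GW
  178.0.0.0/9 (178.0.0.0 - 178.127.255.255) -> VPN-HUB
  178.80.0.0/12 (178.80.0.0 - 178.95.255.255) -> EDGE2
  178.88.0.0/13 (178.88.0.0 - 178.95.255.255) -> MPLS-PE
  178.94.0.0/15 (178.94.0.0 - 178.95.255.255) -> ISP-GW
More-specific entries that do NOT match:
  178.94.105.64/26 (178.94.105.64 - 178.94.105.127) does not contain 178.94.105.9
  178.94.107.0/24 (178.94.107.0 - 178.94.107.255) does not contain 178.94.105.9
  178.94.104.0/24 (178.94.104.0 - 178.94.104.255) does not contain 178.94.105.9
  178.94.96.0/21 (178.94.96.0 - 178.94.103.255) does not contain 178.94.105.9
  178.94.120.0/21 (178.94.120.0 - 178.94.127.255) does not contain 178.94.105.9
  178.94.64.0/20 (178.94.64.0 - 178.94.79.255) does not contain 178.94.105.9
Longest matching prefix is /15 -> next hop ISP-GW.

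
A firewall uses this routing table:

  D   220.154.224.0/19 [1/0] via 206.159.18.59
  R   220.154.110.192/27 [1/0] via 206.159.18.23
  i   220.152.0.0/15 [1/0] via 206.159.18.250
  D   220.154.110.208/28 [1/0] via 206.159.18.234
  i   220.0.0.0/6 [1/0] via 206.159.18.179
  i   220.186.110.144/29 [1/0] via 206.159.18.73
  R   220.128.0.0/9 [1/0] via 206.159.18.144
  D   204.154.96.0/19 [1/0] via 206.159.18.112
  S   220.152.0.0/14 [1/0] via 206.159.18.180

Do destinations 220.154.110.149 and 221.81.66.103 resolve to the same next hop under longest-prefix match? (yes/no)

220.154.110.149: longest match 220.152.0.0/14 -> 206.159.18.180
221.81.66.103: longest match 220.0.0.0/6 -> 206.159.18.179

no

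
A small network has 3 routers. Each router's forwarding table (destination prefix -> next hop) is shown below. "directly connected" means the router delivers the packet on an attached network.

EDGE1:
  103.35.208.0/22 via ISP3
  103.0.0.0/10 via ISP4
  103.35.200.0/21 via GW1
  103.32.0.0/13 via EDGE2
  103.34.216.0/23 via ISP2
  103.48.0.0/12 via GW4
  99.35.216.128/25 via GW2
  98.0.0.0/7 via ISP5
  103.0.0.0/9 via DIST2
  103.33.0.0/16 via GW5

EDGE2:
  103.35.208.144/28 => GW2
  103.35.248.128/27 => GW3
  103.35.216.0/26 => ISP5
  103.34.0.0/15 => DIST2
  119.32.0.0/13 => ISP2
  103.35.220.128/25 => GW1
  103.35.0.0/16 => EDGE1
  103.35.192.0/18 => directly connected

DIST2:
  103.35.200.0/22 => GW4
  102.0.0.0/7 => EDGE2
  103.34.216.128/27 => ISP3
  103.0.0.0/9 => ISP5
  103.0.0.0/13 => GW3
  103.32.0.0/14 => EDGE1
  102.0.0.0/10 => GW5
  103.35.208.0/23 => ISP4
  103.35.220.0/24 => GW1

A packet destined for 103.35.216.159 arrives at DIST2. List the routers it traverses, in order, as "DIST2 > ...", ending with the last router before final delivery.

DIST2 > EDGE1 > EDGE2

At DIST2: longest match for 103.35.216.159 is 103.32.0.0/14 -> EDGE1
At EDGE1: longest match for 103.35.216.159 is 103.32.0.0/13 -> EDGE2
At EDGE2: longest match for 103.35.216.159 is 103.35.192.0/18 -> directly connected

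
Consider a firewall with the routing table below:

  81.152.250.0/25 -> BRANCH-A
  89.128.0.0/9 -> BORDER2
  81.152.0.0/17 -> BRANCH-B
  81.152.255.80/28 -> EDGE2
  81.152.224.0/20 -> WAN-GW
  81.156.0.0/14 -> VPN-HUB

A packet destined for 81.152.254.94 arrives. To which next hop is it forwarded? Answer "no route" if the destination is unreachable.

no route

No entry's prefix contains 81.152.254.94; there is no default route.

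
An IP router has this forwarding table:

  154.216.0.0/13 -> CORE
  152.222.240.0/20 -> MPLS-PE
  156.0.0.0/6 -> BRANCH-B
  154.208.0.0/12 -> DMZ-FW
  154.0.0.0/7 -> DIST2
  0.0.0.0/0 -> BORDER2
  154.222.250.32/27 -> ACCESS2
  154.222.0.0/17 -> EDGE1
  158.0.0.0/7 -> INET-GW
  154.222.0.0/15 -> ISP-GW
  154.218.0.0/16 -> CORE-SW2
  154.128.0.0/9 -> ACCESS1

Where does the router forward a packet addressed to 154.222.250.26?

ISP-GW

Routes whose prefix contains 154.222.250.26:
  0.0.0.0/0 (default, matches everything) -> BORDER2
  154.0.0.0/7 (154.0.0.0 - 155.255.255.255) -> DIST2
  154.128.0.0/9 (154.128.0.0 - 154.255.255.255) -> ACCESS1
  154.208.0.0/12 (154.208.0.0 - 154.223.255.255) -> DMZ-FW
  154.216.0.0/13 (154.216.0.0 - 154.223.255.255) -> CORE
  154.222.0.0/15 (154.222.0.0 - 154.223.255.255) -> ISP-GW
More-specific entries that do NOT match:
  154.222.250.32/27 (154.222.250.32 - 154.222.250.63) does not contain 154.222.250.26
  152.222.240.0/20 (152.222.240.0 - 152.222.255.255) does not contain 154.222.250.26
  154.222.0.0/17 (154.222.0.0 - 154.222.127.255) does not contain 154.222.250.26
  154.218.0.0/16 (154.218.0.0 - 154.218.255.255) does not contain 154.222.250.26
Longest matching prefix is /15 -> next hop ISP-GW.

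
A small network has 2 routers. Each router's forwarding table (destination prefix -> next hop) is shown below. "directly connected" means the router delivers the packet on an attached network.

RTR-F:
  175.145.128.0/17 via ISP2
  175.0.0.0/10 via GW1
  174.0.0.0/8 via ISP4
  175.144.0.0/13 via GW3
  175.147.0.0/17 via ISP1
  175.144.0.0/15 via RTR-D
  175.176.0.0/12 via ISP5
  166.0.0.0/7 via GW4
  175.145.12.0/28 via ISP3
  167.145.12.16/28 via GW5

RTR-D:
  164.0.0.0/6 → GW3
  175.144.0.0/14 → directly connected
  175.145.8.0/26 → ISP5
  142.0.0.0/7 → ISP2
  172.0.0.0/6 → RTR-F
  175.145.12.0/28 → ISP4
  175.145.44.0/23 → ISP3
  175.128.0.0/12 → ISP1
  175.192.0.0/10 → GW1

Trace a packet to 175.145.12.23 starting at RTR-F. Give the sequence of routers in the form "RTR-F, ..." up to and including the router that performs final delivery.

At RTR-F: longest match for 175.145.12.23 is 175.144.0.0/15 -> RTR-D
At RTR-D: longest match for 175.145.12.23 is 175.144.0.0/14 -> directly connected

RTR-F, RTR-D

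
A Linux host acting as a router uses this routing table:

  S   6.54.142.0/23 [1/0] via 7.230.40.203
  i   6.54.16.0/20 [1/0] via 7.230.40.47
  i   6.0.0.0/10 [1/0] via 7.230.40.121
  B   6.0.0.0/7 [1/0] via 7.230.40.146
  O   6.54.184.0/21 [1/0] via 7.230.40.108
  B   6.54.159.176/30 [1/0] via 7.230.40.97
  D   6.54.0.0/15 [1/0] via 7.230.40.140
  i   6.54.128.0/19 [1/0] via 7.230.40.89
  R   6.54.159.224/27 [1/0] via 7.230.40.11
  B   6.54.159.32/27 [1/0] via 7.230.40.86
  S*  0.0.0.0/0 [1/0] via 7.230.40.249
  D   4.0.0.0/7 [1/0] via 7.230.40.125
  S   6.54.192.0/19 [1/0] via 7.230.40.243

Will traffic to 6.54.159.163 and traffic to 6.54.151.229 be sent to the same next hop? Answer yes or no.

yes

6.54.159.163: longest match 6.54.128.0/19 -> 7.230.40.89
6.54.151.229: longest match 6.54.128.0/19 -> 7.230.40.89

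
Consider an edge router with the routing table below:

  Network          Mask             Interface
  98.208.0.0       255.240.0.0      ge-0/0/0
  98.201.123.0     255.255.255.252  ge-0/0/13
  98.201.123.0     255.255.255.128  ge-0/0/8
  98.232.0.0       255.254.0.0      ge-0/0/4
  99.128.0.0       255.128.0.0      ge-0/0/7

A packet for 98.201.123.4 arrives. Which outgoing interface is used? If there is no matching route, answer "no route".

ge-0/0/8

Routes whose prefix contains 98.201.123.4:
  98.201.123.0/25 (98.201.123.0 - 98.201.123.127) -> ge-0/0/8
More-specific entries that do NOT match:
  98.201.123.0/30 (98.201.123.0 - 98.201.123.3) does not contain 98.201.123.4
Longest matching prefix is /25 -> interface ge-0/0/8.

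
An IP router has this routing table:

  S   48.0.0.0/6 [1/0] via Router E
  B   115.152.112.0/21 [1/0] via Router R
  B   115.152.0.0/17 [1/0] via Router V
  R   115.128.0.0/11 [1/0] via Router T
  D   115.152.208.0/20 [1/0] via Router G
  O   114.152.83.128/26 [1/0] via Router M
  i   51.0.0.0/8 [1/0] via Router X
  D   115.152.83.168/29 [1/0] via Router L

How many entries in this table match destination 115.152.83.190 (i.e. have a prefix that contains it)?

Prefixes containing 115.152.83.190:
  115.128.0.0/11 (115.128.0.0 - 115.159.255.255)
  115.152.0.0/17 (115.152.0.0 - 115.152.127.255)
Total matching entries: 2.

2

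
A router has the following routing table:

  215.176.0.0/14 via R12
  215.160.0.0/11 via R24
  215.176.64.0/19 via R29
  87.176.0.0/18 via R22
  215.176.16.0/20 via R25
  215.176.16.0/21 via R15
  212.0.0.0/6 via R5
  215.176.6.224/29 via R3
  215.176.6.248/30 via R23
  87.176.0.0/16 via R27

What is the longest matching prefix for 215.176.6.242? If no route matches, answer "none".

Entries matching 215.176.6.242:
  212.0.0.0/6 (212.0.0.0 - 215.255.255.255)
  215.160.0.0/11 (215.160.0.0 - 215.191.255.255)
  215.176.0.0/14 (215.176.0.0 - 215.179.255.255)
Most specific is 215.176.0.0/14.

215.176.0.0/14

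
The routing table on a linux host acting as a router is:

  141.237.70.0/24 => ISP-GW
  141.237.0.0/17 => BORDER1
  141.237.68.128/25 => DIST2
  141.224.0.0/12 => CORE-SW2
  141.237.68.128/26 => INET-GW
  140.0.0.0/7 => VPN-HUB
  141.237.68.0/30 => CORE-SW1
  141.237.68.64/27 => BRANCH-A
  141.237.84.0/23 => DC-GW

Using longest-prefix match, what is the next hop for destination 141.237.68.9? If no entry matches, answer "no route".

Routes whose prefix contains 141.237.68.9:
  140.0.0.0/7 (140.0.0.0 - 141.255.255.255) -> VPN-HUB
  141.224.0.0/12 (141.224.0.0 - 141.239.255.255) -> CORE-SW2
  141.237.0.0/17 (141.237.0.0 - 141.237.127.255) -> BORDER1
More-specific entries that do NOT match:
  141.237.68.0/30 (141.237.68.0 - 141.237.68.3) does not contain 141.237.68.9
  141.237.68.64/27 (141.237.68.64 - 141.237.68.95) does not contain 141.237.68.9
  141.237.68.128/26 (141.237.68.128 - 141.237.68.191) does not contain 141.237.68.9
  141.237.68.128/25 (141.237.68.128 - 141.237.68.255) does not contain 141.237.68.9
  141.237.70.0/24 (141.237.70.0 - 141.237.70.255) does not contain 141.237.68.9
  141.237.84.0/23 (141.237.84.0 - 141.237.85.255) does not contain 141.237.68.9
Longest matching prefix is /17 -> next hop BORDER1.

BORDER1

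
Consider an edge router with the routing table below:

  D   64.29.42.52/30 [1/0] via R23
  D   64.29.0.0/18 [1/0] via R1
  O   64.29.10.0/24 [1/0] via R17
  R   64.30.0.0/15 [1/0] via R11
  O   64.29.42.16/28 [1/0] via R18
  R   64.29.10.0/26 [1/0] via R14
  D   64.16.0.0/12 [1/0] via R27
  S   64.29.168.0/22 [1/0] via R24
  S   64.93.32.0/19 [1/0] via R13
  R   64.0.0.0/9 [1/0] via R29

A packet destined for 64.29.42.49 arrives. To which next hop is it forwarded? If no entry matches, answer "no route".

Routes whose prefix contains 64.29.42.49:
  64.0.0.0/9 (64.0.0.0 - 64.127.255.255) -> R29
  64.16.0.0/12 (64.16.0.0 - 64.31.255.255) -> R27
  64.29.0.0/18 (64.29.0.0 - 64.29.63.255) -> R1
More-specific entries that do NOT match:
  64.29.42.52/30 (64.29.42.52 - 64.29.42.55) does not contain 64.29.42.49
  64.29.42.16/28 (64.29.42.16 - 64.29.42.31) does not contain 64.29.42.49
  64.29.10.0/26 (64.29.10.0 - 64.29.10.63) does not contain 64.29.42.49
  64.29.10.0/24 (64.29.10.0 - 64.29.10.255) does not contain 64.29.42.49
  64.29.168.0/22 (64.29.168.0 - 64.29.171.255) does not contain 64.29.42.49
  64.93.32.0/19 (64.93.32.0 - 64.93.63.255) does not contain 64.29.42.49
Longest matching prefix is /18 -> next hop R1.

R1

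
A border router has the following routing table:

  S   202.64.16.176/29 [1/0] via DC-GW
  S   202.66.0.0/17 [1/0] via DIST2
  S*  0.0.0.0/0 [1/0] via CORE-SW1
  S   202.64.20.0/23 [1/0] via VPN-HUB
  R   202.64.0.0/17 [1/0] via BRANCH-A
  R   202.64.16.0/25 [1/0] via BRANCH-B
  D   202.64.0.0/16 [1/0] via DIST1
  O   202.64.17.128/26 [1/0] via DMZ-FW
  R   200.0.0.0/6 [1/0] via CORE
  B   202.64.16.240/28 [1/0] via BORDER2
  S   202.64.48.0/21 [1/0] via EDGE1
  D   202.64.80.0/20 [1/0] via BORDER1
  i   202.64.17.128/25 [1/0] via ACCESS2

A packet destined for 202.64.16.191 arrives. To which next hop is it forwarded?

BRANCH-A

Routes whose prefix contains 202.64.16.191:
  0.0.0.0/0 (default, matches everything) -> CORE-SW1
  200.0.0.0/6 (200.0.0.0 - 203.255.255.255) -> CORE
  202.64.0.0/16 (202.64.0.0 - 202.64.255.255) -> DIST1
  202.64.0.0/17 (202.64.0.0 - 202.64.127.255) -> BRANCH-A
More-specific entries that do NOT match:
  202.64.16.176/29 (202.64.16.176 - 202.64.16.183) does not contain 202.64.16.191
  202.64.16.240/28 (202.64.16.240 - 202.64.16.255) does not contain 202.64.16.191
  202.64.17.128/26 (202.64.17.128 - 202.64.17.191) does not contain 202.64.16.191
  202.64.16.0/25 (202.64.16.0 - 202.64.16.127) does not contain 202.64.16.191
  202.64.17.128/25 (202.64.17.128 - 202.64.17.255) does not contain 202.64.16.191
  202.64.20.0/23 (202.64.20.0 - 202.64.21.255) does not contain 202.64.16.191
  202.64.48.0/21 (202.64.48.0 - 202.64.55.255) does not contain 202.64.16.191
  202.64.80.0/20 (202.64.80.0 - 202.64.95.255) does not contain 202.64.16.191
Longest matching prefix is /17 -> next hop BRANCH-A.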